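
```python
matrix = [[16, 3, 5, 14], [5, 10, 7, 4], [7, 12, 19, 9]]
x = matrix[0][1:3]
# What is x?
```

matrix[0] = [16, 3, 5, 14]. matrix[0] has length 4. The slice matrix[0][1:3] selects indices [1, 2] (1->3, 2->5), giving [3, 5].

[3, 5]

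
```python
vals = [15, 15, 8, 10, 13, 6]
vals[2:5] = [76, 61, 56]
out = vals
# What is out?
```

vals starts as [15, 15, 8, 10, 13, 6] (length 6). The slice vals[2:5] covers indices [2, 3, 4] with values [8, 10, 13]. Replacing that slice with [76, 61, 56] (same length) produces [15, 15, 76, 61, 56, 6].

[15, 15, 76, 61, 56, 6]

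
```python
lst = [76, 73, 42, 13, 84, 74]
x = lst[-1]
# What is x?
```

lst has length 6. Negative index -1 maps to positive index 6 + (-1) = 5. lst[5] = 74.

74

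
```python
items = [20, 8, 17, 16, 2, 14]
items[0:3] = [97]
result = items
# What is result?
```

items starts as [20, 8, 17, 16, 2, 14] (length 6). The slice items[0:3] covers indices [0, 1, 2] with values [20, 8, 17]. Replacing that slice with [97] (different length) produces [97, 16, 2, 14].

[97, 16, 2, 14]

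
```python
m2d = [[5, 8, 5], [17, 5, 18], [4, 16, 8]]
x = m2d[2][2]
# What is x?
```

m2d[2] = [4, 16, 8]. Taking column 2 of that row yields 8.

8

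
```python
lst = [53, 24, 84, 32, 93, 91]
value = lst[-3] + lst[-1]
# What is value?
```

lst has length 6. Negative index -3 maps to positive index 6 + (-3) = 3. lst[3] = 32.
lst has length 6. Negative index -1 maps to positive index 6 + (-1) = 5. lst[5] = 91.
Sum: 32 + 91 = 123.

123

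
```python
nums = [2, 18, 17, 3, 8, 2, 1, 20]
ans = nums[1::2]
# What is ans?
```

nums has length 8. The slice nums[1::2] selects indices [1, 3, 5, 7] (1->18, 3->3, 5->2, 7->20), giving [18, 3, 2, 20].

[18, 3, 2, 20]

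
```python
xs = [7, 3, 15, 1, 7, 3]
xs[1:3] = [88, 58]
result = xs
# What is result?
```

xs starts as [7, 3, 15, 1, 7, 3] (length 6). The slice xs[1:3] covers indices [1, 2] with values [3, 15]. Replacing that slice with [88, 58] (same length) produces [7, 88, 58, 1, 7, 3].

[7, 88, 58, 1, 7, 3]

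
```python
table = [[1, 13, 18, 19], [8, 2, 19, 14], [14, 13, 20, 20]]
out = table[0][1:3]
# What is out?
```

table[0] = [1, 13, 18, 19]. table[0] has length 4. The slice table[0][1:3] selects indices [1, 2] (1->13, 2->18), giving [13, 18].

[13, 18]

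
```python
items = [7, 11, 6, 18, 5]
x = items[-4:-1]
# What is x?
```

items has length 5. The slice items[-4:-1] selects indices [1, 2, 3] (1->11, 2->6, 3->18), giving [11, 6, 18].

[11, 6, 18]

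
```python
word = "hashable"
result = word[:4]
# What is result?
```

word has length 8. The slice word[:4] selects indices [0, 1, 2, 3] (0->'h', 1->'a', 2->'s', 3->'h'), giving 'hash'.

'hash'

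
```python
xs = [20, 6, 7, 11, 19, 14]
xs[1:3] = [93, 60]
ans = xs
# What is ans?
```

xs starts as [20, 6, 7, 11, 19, 14] (length 6). The slice xs[1:3] covers indices [1, 2] with values [6, 7]. Replacing that slice with [93, 60] (same length) produces [20, 93, 60, 11, 19, 14].

[20, 93, 60, 11, 19, 14]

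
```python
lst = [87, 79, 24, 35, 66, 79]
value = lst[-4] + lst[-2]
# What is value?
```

lst has length 6. Negative index -4 maps to positive index 6 + (-4) = 2. lst[2] = 24.
lst has length 6. Negative index -2 maps to positive index 6 + (-2) = 4. lst[4] = 66.
Sum: 24 + 66 = 90.

90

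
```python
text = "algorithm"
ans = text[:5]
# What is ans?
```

text has length 9. The slice text[:5] selects indices [0, 1, 2, 3, 4] (0->'a', 1->'l', 2->'g', 3->'o', 4->'r'), giving 'algor'.

'algor'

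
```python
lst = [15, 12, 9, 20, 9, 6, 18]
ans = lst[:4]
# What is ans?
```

lst has length 7. The slice lst[:4] selects indices [0, 1, 2, 3] (0->15, 1->12, 2->9, 3->20), giving [15, 12, 9, 20].

[15, 12, 9, 20]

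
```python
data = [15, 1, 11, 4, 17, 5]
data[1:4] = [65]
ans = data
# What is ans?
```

data starts as [15, 1, 11, 4, 17, 5] (length 6). The slice data[1:4] covers indices [1, 2, 3] with values [1, 11, 4]. Replacing that slice with [65] (different length) produces [15, 65, 17, 5].

[15, 65, 17, 5]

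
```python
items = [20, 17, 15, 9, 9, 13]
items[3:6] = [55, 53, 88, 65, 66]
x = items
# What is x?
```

items starts as [20, 17, 15, 9, 9, 13] (length 6). The slice items[3:6] covers indices [3, 4, 5] with values [9, 9, 13]. Replacing that slice with [55, 53, 88, 65, 66] (different length) produces [20, 17, 15, 55, 53, 88, 65, 66].

[20, 17, 15, 55, 53, 88, 65, 66]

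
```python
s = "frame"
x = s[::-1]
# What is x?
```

s has length 5. The slice s[::-1] selects indices [4, 3, 2, 1, 0] (4->'e', 3->'m', 2->'a', 1->'r', 0->'f'), giving 'emarf'.

'emarf'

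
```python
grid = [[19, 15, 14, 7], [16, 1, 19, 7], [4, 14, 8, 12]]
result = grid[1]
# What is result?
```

grid has 3 rows. Row 1 is [16, 1, 19, 7].

[16, 1, 19, 7]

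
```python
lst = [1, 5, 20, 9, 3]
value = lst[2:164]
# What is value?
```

lst has length 5. The slice lst[2:164] selects indices [2, 3, 4] (2->20, 3->9, 4->3), giving [20, 9, 3].

[20, 9, 3]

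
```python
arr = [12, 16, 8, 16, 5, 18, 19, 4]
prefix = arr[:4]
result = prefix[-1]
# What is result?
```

arr has length 8. The slice arr[:4] selects indices [0, 1, 2, 3] (0->12, 1->16, 2->8, 3->16), giving [12, 16, 8, 16]. So prefix = [12, 16, 8, 16]. Then prefix[-1] = 16.

16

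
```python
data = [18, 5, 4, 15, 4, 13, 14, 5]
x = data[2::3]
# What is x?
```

data has length 8. The slice data[2::3] selects indices [2, 5] (2->4, 5->13), giving [4, 13].

[4, 13]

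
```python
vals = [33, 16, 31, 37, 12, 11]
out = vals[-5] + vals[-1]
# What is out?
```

vals has length 6. Negative index -5 maps to positive index 6 + (-5) = 1. vals[1] = 16.
vals has length 6. Negative index -1 maps to positive index 6 + (-1) = 5. vals[5] = 11.
Sum: 16 + 11 = 27.

27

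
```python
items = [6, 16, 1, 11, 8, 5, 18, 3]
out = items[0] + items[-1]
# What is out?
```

items has length 8. items[0] = 6.
items has length 8. Negative index -1 maps to positive index 8 + (-1) = 7. items[7] = 3.
Sum: 6 + 3 = 9.

9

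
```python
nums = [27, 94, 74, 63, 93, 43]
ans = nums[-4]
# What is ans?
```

nums has length 6. Negative index -4 maps to positive index 6 + (-4) = 2. nums[2] = 74.

74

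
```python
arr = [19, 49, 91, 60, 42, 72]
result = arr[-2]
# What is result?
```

arr has length 6. Negative index -2 maps to positive index 6 + (-2) = 4. arr[4] = 42.

42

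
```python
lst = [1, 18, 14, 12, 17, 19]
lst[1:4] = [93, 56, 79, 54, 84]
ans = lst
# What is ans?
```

lst starts as [1, 18, 14, 12, 17, 19] (length 6). The slice lst[1:4] covers indices [1, 2, 3] with values [18, 14, 12]. Replacing that slice with [93, 56, 79, 54, 84] (different length) produces [1, 93, 56, 79, 54, 84, 17, 19].

[1, 93, 56, 79, 54, 84, 17, 19]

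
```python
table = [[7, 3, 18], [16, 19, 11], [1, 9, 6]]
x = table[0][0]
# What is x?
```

table[0] = [7, 3, 18]. Taking column 0 of that row yields 7.

7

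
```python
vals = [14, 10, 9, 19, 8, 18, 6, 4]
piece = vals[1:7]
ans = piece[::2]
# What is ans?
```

vals has length 8. The slice vals[1:7] selects indices [1, 2, 3, 4, 5, 6] (1->10, 2->9, 3->19, 4->8, 5->18, 6->6), giving [10, 9, 19, 8, 18, 6]. So piece = [10, 9, 19, 8, 18, 6]. piece has length 6. The slice piece[::2] selects indices [0, 2, 4] (0->10, 2->19, 4->18), giving [10, 19, 18].

[10, 19, 18]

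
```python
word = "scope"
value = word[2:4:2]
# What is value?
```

word has length 5. The slice word[2:4:2] selects indices [2] (2->'o'), giving 'o'.

'o'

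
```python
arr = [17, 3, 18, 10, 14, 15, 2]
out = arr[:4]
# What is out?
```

arr has length 7. The slice arr[:4] selects indices [0, 1, 2, 3] (0->17, 1->3, 2->18, 3->10), giving [17, 3, 18, 10].

[17, 3, 18, 10]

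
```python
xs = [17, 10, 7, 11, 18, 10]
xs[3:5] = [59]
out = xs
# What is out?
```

xs starts as [17, 10, 7, 11, 18, 10] (length 6). The slice xs[3:5] covers indices [3, 4] with values [11, 18]. Replacing that slice with [59] (different length) produces [17, 10, 7, 59, 10].

[17, 10, 7, 59, 10]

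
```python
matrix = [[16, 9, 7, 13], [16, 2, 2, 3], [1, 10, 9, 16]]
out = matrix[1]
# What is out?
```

matrix has 3 rows. Row 1 is [16, 2, 2, 3].

[16, 2, 2, 3]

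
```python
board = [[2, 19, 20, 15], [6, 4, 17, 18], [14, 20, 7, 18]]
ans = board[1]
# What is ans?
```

board has 3 rows. Row 1 is [6, 4, 17, 18].

[6, 4, 17, 18]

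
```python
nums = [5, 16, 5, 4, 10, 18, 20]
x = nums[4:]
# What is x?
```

nums has length 7. The slice nums[4:] selects indices [4, 5, 6] (4->10, 5->18, 6->20), giving [10, 18, 20].

[10, 18, 20]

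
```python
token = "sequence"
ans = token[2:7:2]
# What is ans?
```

token has length 8. The slice token[2:7:2] selects indices [2, 4, 6] (2->'q', 4->'e', 6->'c'), giving 'qec'.

'qec'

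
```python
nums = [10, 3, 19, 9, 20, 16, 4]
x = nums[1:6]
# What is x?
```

nums has length 7. The slice nums[1:6] selects indices [1, 2, 3, 4, 5] (1->3, 2->19, 3->9, 4->20, 5->16), giving [3, 19, 9, 20, 16].

[3, 19, 9, 20, 16]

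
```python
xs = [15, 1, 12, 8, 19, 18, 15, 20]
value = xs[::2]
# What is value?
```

xs has length 8. The slice xs[::2] selects indices [0, 2, 4, 6] (0->15, 2->12, 4->19, 6->15), giving [15, 12, 19, 15].

[15, 12, 19, 15]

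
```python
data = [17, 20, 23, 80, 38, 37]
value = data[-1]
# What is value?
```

data has length 6. Negative index -1 maps to positive index 6 + (-1) = 5. data[5] = 37.

37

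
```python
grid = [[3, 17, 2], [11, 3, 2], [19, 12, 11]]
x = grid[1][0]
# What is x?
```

grid[1] = [11, 3, 2]. Taking column 0 of that row yields 11.

11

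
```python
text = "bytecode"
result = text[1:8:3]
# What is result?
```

text has length 8. The slice text[1:8:3] selects indices [1, 4, 7] (1->'y', 4->'c', 7->'e'), giving 'yce'.

'yce'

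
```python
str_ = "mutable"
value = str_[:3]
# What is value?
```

str_ has length 7. The slice str_[:3] selects indices [0, 1, 2] (0->'m', 1->'u', 2->'t'), giving 'mut'.

'mut'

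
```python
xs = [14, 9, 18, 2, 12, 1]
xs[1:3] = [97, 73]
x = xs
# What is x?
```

xs starts as [14, 9, 18, 2, 12, 1] (length 6). The slice xs[1:3] covers indices [1, 2] with values [9, 18]. Replacing that slice with [97, 73] (same length) produces [14, 97, 73, 2, 12, 1].

[14, 97, 73, 2, 12, 1]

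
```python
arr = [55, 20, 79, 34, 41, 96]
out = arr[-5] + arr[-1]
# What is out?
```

arr has length 6. Negative index -5 maps to positive index 6 + (-5) = 1. arr[1] = 20.
arr has length 6. Negative index -1 maps to positive index 6 + (-1) = 5. arr[5] = 96.
Sum: 20 + 96 = 116.

116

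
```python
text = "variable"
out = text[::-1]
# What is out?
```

text has length 8. The slice text[::-1] selects indices [7, 6, 5, 4, 3, 2, 1, 0] (7->'e', 6->'l', 5->'b', 4->'a', 3->'i', 2->'r', 1->'a', 0->'v'), giving 'elbairav'.

'elbairav'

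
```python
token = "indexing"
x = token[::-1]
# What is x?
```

token has length 8. The slice token[::-1] selects indices [7, 6, 5, 4, 3, 2, 1, 0] (7->'g', 6->'n', 5->'i', 4->'x', 3->'e', 2->'d', 1->'n', 0->'i'), giving 'gnixedni'.

'gnixedni'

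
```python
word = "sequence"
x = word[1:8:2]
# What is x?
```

word has length 8. The slice word[1:8:2] selects indices [1, 3, 5, 7] (1->'e', 3->'u', 5->'n', 7->'e'), giving 'eune'.

'eune'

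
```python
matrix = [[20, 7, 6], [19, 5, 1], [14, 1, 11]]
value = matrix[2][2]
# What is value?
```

matrix[2] = [14, 1, 11]. Taking column 2 of that row yields 11.

11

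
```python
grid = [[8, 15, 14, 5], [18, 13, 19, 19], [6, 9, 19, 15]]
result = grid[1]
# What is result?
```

grid has 3 rows. Row 1 is [18, 13, 19, 19].

[18, 13, 19, 19]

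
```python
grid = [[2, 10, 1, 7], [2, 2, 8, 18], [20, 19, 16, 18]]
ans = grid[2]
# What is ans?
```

grid has 3 rows. Row 2 is [20, 19, 16, 18].

[20, 19, 16, 18]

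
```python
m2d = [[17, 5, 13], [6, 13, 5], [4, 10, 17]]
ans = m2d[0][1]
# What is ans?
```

m2d[0] = [17, 5, 13]. Taking column 1 of that row yields 5.

5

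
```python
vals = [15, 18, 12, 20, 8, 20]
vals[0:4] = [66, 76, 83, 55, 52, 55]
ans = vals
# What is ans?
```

vals starts as [15, 18, 12, 20, 8, 20] (length 6). The slice vals[0:4] covers indices [0, 1, 2, 3] with values [15, 18, 12, 20]. Replacing that slice with [66, 76, 83, 55, 52, 55] (different length) produces [66, 76, 83, 55, 52, 55, 8, 20].

[66, 76, 83, 55, 52, 55, 8, 20]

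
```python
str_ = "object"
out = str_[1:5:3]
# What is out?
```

str_ has length 6. The slice str_[1:5:3] selects indices [1, 4] (1->'b', 4->'c'), giving 'bc'.

'bc'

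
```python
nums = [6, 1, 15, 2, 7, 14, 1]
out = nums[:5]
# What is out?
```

nums has length 7. The slice nums[:5] selects indices [0, 1, 2, 3, 4] (0->6, 1->1, 2->15, 3->2, 4->7), giving [6, 1, 15, 2, 7].

[6, 1, 15, 2, 7]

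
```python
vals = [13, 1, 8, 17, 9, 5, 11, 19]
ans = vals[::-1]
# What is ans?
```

vals has length 8. The slice vals[::-1] selects indices [7, 6, 5, 4, 3, 2, 1, 0] (7->19, 6->11, 5->5, 4->9, 3->17, 2->8, 1->1, 0->13), giving [19, 11, 5, 9, 17, 8, 1, 13].

[19, 11, 5, 9, 17, 8, 1, 13]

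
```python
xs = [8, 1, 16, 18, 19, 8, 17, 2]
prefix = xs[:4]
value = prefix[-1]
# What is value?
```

xs has length 8. The slice xs[:4] selects indices [0, 1, 2, 3] (0->8, 1->1, 2->16, 3->18), giving [8, 1, 16, 18]. So prefix = [8, 1, 16, 18]. Then prefix[-1] = 18.

18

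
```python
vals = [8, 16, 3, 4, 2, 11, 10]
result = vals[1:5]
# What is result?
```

vals has length 7. The slice vals[1:5] selects indices [1, 2, 3, 4] (1->16, 2->3, 3->4, 4->2), giving [16, 3, 4, 2].

[16, 3, 4, 2]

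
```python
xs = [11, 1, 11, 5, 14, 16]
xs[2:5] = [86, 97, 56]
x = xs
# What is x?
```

xs starts as [11, 1, 11, 5, 14, 16] (length 6). The slice xs[2:5] covers indices [2, 3, 4] with values [11, 5, 14]. Replacing that slice with [86, 97, 56] (same length) produces [11, 1, 86, 97, 56, 16].

[11, 1, 86, 97, 56, 16]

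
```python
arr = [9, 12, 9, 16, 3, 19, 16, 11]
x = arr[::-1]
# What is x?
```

arr has length 8. The slice arr[::-1] selects indices [7, 6, 5, 4, 3, 2, 1, 0] (7->11, 6->16, 5->19, 4->3, 3->16, 2->9, 1->12, 0->9), giving [11, 16, 19, 3, 16, 9, 12, 9].

[11, 16, 19, 3, 16, 9, 12, 9]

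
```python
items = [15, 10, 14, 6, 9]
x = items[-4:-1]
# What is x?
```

items has length 5. The slice items[-4:-1] selects indices [1, 2, 3] (1->10, 2->14, 3->6), giving [10, 14, 6].

[10, 14, 6]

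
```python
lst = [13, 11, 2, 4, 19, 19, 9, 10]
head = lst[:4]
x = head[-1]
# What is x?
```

lst has length 8. The slice lst[:4] selects indices [0, 1, 2, 3] (0->13, 1->11, 2->2, 3->4), giving [13, 11, 2, 4]. So head = [13, 11, 2, 4]. Then head[-1] = 4.

4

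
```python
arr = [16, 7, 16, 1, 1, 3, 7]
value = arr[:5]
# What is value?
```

arr has length 7. The slice arr[:5] selects indices [0, 1, 2, 3, 4] (0->16, 1->7, 2->16, 3->1, 4->1), giving [16, 7, 16, 1, 1].

[16, 7, 16, 1, 1]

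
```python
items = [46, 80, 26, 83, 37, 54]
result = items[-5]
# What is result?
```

items has length 6. Negative index -5 maps to positive index 6 + (-5) = 1. items[1] = 80.

80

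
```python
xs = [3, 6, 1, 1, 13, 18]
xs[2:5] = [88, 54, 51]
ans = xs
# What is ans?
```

xs starts as [3, 6, 1, 1, 13, 18] (length 6). The slice xs[2:5] covers indices [2, 3, 4] with values [1, 1, 13]. Replacing that slice with [88, 54, 51] (same length) produces [3, 6, 88, 54, 51, 18].

[3, 6, 88, 54, 51, 18]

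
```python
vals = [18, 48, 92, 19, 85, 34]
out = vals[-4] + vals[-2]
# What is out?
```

vals has length 6. Negative index -4 maps to positive index 6 + (-4) = 2. vals[2] = 92.
vals has length 6. Negative index -2 maps to positive index 6 + (-2) = 4. vals[4] = 85.
Sum: 92 + 85 = 177.

177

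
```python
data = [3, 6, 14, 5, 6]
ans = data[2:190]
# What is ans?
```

data has length 5. The slice data[2:190] selects indices [2, 3, 4] (2->14, 3->5, 4->6), giving [14, 5, 6].

[14, 5, 6]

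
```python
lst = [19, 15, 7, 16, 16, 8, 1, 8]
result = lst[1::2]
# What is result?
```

lst has length 8. The slice lst[1::2] selects indices [1, 3, 5, 7] (1->15, 3->16, 5->8, 7->8), giving [15, 16, 8, 8].

[15, 16, 8, 8]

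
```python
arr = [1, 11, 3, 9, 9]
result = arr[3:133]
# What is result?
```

arr has length 5. The slice arr[3:133] selects indices [3, 4] (3->9, 4->9), giving [9, 9].

[9, 9]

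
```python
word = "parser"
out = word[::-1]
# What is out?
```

word has length 6. The slice word[::-1] selects indices [5, 4, 3, 2, 1, 0] (5->'r', 4->'e', 3->'s', 2->'r', 1->'a', 0->'p'), giving 'resrap'.

'resrap'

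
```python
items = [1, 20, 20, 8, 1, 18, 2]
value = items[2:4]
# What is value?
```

items has length 7. The slice items[2:4] selects indices [2, 3] (2->20, 3->8), giving [20, 8].

[20, 8]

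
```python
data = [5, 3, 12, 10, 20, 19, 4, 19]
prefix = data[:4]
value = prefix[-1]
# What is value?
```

data has length 8. The slice data[:4] selects indices [0, 1, 2, 3] (0->5, 1->3, 2->12, 3->10), giving [5, 3, 12, 10]. So prefix = [5, 3, 12, 10]. Then prefix[-1] = 10.

10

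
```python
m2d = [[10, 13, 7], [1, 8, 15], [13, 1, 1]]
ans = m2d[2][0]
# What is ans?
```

m2d[2] = [13, 1, 1]. Taking column 0 of that row yields 13.

13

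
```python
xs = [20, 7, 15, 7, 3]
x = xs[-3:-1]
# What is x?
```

xs has length 5. The slice xs[-3:-1] selects indices [2, 3] (2->15, 3->7), giving [15, 7].

[15, 7]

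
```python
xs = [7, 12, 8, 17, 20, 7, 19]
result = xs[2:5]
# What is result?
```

xs has length 7. The slice xs[2:5] selects indices [2, 3, 4] (2->8, 3->17, 4->20), giving [8, 17, 20].

[8, 17, 20]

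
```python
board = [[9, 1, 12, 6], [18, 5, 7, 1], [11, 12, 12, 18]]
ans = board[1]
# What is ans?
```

board has 3 rows. Row 1 is [18, 5, 7, 1].

[18, 5, 7, 1]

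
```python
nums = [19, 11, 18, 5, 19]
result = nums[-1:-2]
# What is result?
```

nums has length 5. The slice nums[-1:-2] resolves to an empty index range, so the result is [].

[]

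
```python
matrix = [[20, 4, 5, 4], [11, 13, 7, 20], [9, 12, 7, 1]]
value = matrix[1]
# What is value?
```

matrix has 3 rows. Row 1 is [11, 13, 7, 20].

[11, 13, 7, 20]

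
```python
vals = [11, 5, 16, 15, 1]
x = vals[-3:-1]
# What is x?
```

vals has length 5. The slice vals[-3:-1] selects indices [2, 3] (2->16, 3->15), giving [16, 15].

[16, 15]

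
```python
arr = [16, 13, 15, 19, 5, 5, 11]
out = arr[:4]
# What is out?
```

arr has length 7. The slice arr[:4] selects indices [0, 1, 2, 3] (0->16, 1->13, 2->15, 3->19), giving [16, 13, 15, 19].

[16, 13, 15, 19]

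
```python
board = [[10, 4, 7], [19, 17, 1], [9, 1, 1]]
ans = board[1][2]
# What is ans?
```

board[1] = [19, 17, 1]. Taking column 2 of that row yields 1.

1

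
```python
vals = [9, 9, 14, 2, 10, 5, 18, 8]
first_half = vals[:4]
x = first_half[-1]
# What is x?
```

vals has length 8. The slice vals[:4] selects indices [0, 1, 2, 3] (0->9, 1->9, 2->14, 3->2), giving [9, 9, 14, 2]. So first_half = [9, 9, 14, 2]. Then first_half[-1] = 2.

2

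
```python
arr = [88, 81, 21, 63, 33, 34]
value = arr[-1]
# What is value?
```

arr has length 6. Negative index -1 maps to positive index 6 + (-1) = 5. arr[5] = 34.

34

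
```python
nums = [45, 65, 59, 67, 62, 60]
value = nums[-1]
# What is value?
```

nums has length 6. Negative index -1 maps to positive index 6 + (-1) = 5. nums[5] = 60.

60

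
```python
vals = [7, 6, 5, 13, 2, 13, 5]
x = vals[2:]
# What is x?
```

vals has length 7. The slice vals[2:] selects indices [2, 3, 4, 5, 6] (2->5, 3->13, 4->2, 5->13, 6->5), giving [5, 13, 2, 13, 5].

[5, 13, 2, 13, 5]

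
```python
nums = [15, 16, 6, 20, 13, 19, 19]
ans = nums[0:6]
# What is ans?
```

nums has length 7. The slice nums[0:6] selects indices [0, 1, 2, 3, 4, 5] (0->15, 1->16, 2->6, 3->20, 4->13, 5->19), giving [15, 16, 6, 20, 13, 19].

[15, 16, 6, 20, 13, 19]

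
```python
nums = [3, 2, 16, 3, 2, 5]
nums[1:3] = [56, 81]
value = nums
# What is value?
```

nums starts as [3, 2, 16, 3, 2, 5] (length 6). The slice nums[1:3] covers indices [1, 2] with values [2, 16]. Replacing that slice with [56, 81] (same length) produces [3, 56, 81, 3, 2, 5].

[3, 56, 81, 3, 2, 5]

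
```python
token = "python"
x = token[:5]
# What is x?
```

token has length 6. The slice token[:5] selects indices [0, 1, 2, 3, 4] (0->'p', 1->'y', 2->'t', 3->'h', 4->'o'), giving 'pytho'.

'pytho'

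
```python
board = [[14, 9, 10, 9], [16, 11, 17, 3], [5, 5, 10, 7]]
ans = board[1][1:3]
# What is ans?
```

board[1] = [16, 11, 17, 3]. board[1] has length 4. The slice board[1][1:3] selects indices [1, 2] (1->11, 2->17), giving [11, 17].

[11, 17]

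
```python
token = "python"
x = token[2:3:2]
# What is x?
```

token has length 6. The slice token[2:3:2] selects indices [2] (2->'t'), giving 't'.

't'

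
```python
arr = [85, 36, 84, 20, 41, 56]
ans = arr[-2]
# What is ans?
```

arr has length 6. Negative index -2 maps to positive index 6 + (-2) = 4. arr[4] = 41.

41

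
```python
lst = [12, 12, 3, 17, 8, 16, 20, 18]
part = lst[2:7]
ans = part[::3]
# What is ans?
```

lst has length 8. The slice lst[2:7] selects indices [2, 3, 4, 5, 6] (2->3, 3->17, 4->8, 5->16, 6->20), giving [3, 17, 8, 16, 20]. So part = [3, 17, 8, 16, 20]. part has length 5. The slice part[::3] selects indices [0, 3] (0->3, 3->16), giving [3, 16].

[3, 16]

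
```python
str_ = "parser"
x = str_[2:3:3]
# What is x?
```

str_ has length 6. The slice str_[2:3:3] selects indices [2] (2->'r'), giving 'r'.

'r'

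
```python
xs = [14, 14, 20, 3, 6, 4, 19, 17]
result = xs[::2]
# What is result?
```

xs has length 8. The slice xs[::2] selects indices [0, 2, 4, 6] (0->14, 2->20, 4->6, 6->19), giving [14, 20, 6, 19].

[14, 20, 6, 19]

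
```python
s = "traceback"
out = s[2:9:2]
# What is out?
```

s has length 9. The slice s[2:9:2] selects indices [2, 4, 6, 8] (2->'a', 4->'e', 6->'a', 8->'k'), giving 'aeak'.

'aeak'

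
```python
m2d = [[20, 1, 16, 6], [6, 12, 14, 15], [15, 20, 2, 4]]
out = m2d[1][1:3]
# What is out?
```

m2d[1] = [6, 12, 14, 15]. m2d[1] has length 4. The slice m2d[1][1:3] selects indices [1, 2] (1->12, 2->14), giving [12, 14].

[12, 14]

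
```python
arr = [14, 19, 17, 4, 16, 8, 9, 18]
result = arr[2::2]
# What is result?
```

arr has length 8. The slice arr[2::2] selects indices [2, 4, 6] (2->17, 4->16, 6->9), giving [17, 16, 9].

[17, 16, 9]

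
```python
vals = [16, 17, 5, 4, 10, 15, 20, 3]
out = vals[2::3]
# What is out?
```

vals has length 8. The slice vals[2::3] selects indices [2, 5] (2->5, 5->15), giving [5, 15].

[5, 15]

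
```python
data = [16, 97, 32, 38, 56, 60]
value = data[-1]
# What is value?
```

data has length 6. Negative index -1 maps to positive index 6 + (-1) = 5. data[5] = 60.

60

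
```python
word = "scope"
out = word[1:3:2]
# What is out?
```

word has length 5. The slice word[1:3:2] selects indices [1] (1->'c'), giving 'c'.

'c'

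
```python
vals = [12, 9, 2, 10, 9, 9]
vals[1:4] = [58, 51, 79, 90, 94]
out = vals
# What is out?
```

vals starts as [12, 9, 2, 10, 9, 9] (length 6). The slice vals[1:4] covers indices [1, 2, 3] with values [9, 2, 10]. Replacing that slice with [58, 51, 79, 90, 94] (different length) produces [12, 58, 51, 79, 90, 94, 9, 9].

[12, 58, 51, 79, 90, 94, 9, 9]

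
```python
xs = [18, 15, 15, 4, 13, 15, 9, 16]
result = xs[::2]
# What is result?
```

xs has length 8. The slice xs[::2] selects indices [0, 2, 4, 6] (0->18, 2->15, 4->13, 6->9), giving [18, 15, 13, 9].

[18, 15, 13, 9]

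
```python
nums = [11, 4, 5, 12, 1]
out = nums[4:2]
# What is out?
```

nums has length 5. The slice nums[4:2] resolves to an empty index range, so the result is [].

[]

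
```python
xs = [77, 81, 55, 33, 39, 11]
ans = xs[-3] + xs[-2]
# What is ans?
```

xs has length 6. Negative index -3 maps to positive index 6 + (-3) = 3. xs[3] = 33.
xs has length 6. Negative index -2 maps to positive index 6 + (-2) = 4. xs[4] = 39.
Sum: 33 + 39 = 72.

72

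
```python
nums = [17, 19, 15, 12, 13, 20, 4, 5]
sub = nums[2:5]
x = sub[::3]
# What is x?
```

nums has length 8. The slice nums[2:5] selects indices [2, 3, 4] (2->15, 3->12, 4->13), giving [15, 12, 13]. So sub = [15, 12, 13]. sub has length 3. The slice sub[::3] selects indices [0] (0->15), giving [15].

[15]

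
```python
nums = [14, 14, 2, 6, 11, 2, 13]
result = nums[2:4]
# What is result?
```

nums has length 7. The slice nums[2:4] selects indices [2, 3] (2->2, 3->6), giving [2, 6].

[2, 6]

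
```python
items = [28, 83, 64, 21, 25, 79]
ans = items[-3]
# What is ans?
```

items has length 6. Negative index -3 maps to positive index 6 + (-3) = 3. items[3] = 21.

21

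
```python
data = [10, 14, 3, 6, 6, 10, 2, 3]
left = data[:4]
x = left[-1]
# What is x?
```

data has length 8. The slice data[:4] selects indices [0, 1, 2, 3] (0->10, 1->14, 2->3, 3->6), giving [10, 14, 3, 6]. So left = [10, 14, 3, 6]. Then left[-1] = 6.

6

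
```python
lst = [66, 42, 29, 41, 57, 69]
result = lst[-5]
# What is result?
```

lst has length 6. Negative index -5 maps to positive index 6 + (-5) = 1. lst[1] = 42.

42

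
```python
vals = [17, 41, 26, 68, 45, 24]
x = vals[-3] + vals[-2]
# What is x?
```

vals has length 6. Negative index -3 maps to positive index 6 + (-3) = 3. vals[3] = 68.
vals has length 6. Negative index -2 maps to positive index 6 + (-2) = 4. vals[4] = 45.
Sum: 68 + 45 = 113.

113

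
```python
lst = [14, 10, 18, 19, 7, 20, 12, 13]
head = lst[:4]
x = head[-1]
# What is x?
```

lst has length 8. The slice lst[:4] selects indices [0, 1, 2, 3] (0->14, 1->10, 2->18, 3->19), giving [14, 10, 18, 19]. So head = [14, 10, 18, 19]. Then head[-1] = 19.

19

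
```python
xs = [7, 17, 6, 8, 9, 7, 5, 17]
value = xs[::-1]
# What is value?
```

xs has length 8. The slice xs[::-1] selects indices [7, 6, 5, 4, 3, 2, 1, 0] (7->17, 6->5, 5->7, 4->9, 3->8, 2->6, 1->17, 0->7), giving [17, 5, 7, 9, 8, 6, 17, 7].

[17, 5, 7, 9, 8, 6, 17, 7]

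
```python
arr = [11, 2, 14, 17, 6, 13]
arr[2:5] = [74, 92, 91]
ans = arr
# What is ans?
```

arr starts as [11, 2, 14, 17, 6, 13] (length 6). The slice arr[2:5] covers indices [2, 3, 4] with values [14, 17, 6]. Replacing that slice with [74, 92, 91] (same length) produces [11, 2, 74, 92, 91, 13].

[11, 2, 74, 92, 91, 13]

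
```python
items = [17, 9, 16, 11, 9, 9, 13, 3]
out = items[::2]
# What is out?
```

items has length 8. The slice items[::2] selects indices [0, 2, 4, 6] (0->17, 2->16, 4->9, 6->13), giving [17, 16, 9, 13].

[17, 16, 9, 13]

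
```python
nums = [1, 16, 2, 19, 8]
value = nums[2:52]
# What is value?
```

nums has length 5. The slice nums[2:52] selects indices [2, 3, 4] (2->2, 3->19, 4->8), giving [2, 19, 8].

[2, 19, 8]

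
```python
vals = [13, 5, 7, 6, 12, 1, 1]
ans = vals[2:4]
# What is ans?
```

vals has length 7. The slice vals[2:4] selects indices [2, 3] (2->7, 3->6), giving [7, 6].

[7, 6]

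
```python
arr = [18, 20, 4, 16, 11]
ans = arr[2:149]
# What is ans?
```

arr has length 5. The slice arr[2:149] selects indices [2, 3, 4] (2->4, 3->16, 4->11), giving [4, 16, 11].

[4, 16, 11]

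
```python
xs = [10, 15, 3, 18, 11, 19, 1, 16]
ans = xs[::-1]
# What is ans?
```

xs has length 8. The slice xs[::-1] selects indices [7, 6, 5, 4, 3, 2, 1, 0] (7->16, 6->1, 5->19, 4->11, 3->18, 2->3, 1->15, 0->10), giving [16, 1, 19, 11, 18, 3, 15, 10].

[16, 1, 19, 11, 18, 3, 15, 10]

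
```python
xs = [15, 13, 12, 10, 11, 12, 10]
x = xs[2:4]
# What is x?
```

xs has length 7. The slice xs[2:4] selects indices [2, 3] (2->12, 3->10), giving [12, 10].

[12, 10]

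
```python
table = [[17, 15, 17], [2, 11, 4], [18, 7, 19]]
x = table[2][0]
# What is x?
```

table[2] = [18, 7, 19]. Taking column 0 of that row yields 18.

18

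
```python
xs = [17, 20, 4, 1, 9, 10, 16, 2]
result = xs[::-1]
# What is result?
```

xs has length 8. The slice xs[::-1] selects indices [7, 6, 5, 4, 3, 2, 1, 0] (7->2, 6->16, 5->10, 4->9, 3->1, 2->4, 1->20, 0->17), giving [2, 16, 10, 9, 1, 4, 20, 17].

[2, 16, 10, 9, 1, 4, 20, 17]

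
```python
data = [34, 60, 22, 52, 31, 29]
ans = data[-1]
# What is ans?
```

data has length 6. Negative index -1 maps to positive index 6 + (-1) = 5. data[5] = 29.

29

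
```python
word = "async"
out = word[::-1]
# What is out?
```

word has length 5. The slice word[::-1] selects indices [4, 3, 2, 1, 0] (4->'c', 3->'n', 2->'y', 1->'s', 0->'a'), giving 'cnysa'.

'cnysa'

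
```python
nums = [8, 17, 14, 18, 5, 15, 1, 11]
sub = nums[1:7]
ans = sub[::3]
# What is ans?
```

nums has length 8. The slice nums[1:7] selects indices [1, 2, 3, 4, 5, 6] (1->17, 2->14, 3->18, 4->5, 5->15, 6->1), giving [17, 14, 18, 5, 15, 1]. So sub = [17, 14, 18, 5, 15, 1]. sub has length 6. The slice sub[::3] selects indices [0, 3] (0->17, 3->5), giving [17, 5].

[17, 5]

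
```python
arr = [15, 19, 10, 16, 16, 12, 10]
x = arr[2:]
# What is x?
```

arr has length 7. The slice arr[2:] selects indices [2, 3, 4, 5, 6] (2->10, 3->16, 4->16, 5->12, 6->10), giving [10, 16, 16, 12, 10].

[10, 16, 16, 12, 10]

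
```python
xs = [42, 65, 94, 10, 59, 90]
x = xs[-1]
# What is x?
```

xs has length 6. Negative index -1 maps to positive index 6 + (-1) = 5. xs[5] = 90.

90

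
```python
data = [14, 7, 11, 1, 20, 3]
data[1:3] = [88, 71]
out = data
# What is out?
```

data starts as [14, 7, 11, 1, 20, 3] (length 6). The slice data[1:3] covers indices [1, 2] with values [7, 11]. Replacing that slice with [88, 71] (same length) produces [14, 88, 71, 1, 20, 3].

[14, 88, 71, 1, 20, 3]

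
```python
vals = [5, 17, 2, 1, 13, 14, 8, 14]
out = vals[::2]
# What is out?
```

vals has length 8. The slice vals[::2] selects indices [0, 2, 4, 6] (0->5, 2->2, 4->13, 6->8), giving [5, 2, 13, 8].

[5, 2, 13, 8]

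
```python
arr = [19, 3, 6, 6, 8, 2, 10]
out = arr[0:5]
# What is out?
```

arr has length 7. The slice arr[0:5] selects indices [0, 1, 2, 3, 4] (0->19, 1->3, 2->6, 3->6, 4->8), giving [19, 3, 6, 6, 8].

[19, 3, 6, 6, 8]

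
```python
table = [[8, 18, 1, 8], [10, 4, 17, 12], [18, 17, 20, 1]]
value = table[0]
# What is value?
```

table has 3 rows. Row 0 is [8, 18, 1, 8].

[8, 18, 1, 8]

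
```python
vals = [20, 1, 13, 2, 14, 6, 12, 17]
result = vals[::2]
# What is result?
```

vals has length 8. The slice vals[::2] selects indices [0, 2, 4, 6] (0->20, 2->13, 4->14, 6->12), giving [20, 13, 14, 12].

[20, 13, 14, 12]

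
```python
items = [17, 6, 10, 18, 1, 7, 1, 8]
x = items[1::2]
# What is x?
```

items has length 8. The slice items[1::2] selects indices [1, 3, 5, 7] (1->6, 3->18, 5->7, 7->8), giving [6, 18, 7, 8].

[6, 18, 7, 8]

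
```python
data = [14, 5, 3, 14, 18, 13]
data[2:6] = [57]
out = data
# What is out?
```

data starts as [14, 5, 3, 14, 18, 13] (length 6). The slice data[2:6] covers indices [2, 3, 4, 5] with values [3, 14, 18, 13]. Replacing that slice with [57] (different length) produces [14, 5, 57].

[14, 5, 57]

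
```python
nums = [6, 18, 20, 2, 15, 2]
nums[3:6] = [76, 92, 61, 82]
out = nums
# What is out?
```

nums starts as [6, 18, 20, 2, 15, 2] (length 6). The slice nums[3:6] covers indices [3, 4, 5] with values [2, 15, 2]. Replacing that slice with [76, 92, 61, 82] (different length) produces [6, 18, 20, 76, 92, 61, 82].

[6, 18, 20, 76, 92, 61, 82]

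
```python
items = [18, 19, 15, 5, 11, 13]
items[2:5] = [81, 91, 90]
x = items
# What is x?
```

items starts as [18, 19, 15, 5, 11, 13] (length 6). The slice items[2:5] covers indices [2, 3, 4] with values [15, 5, 11]. Replacing that slice with [81, 91, 90] (same length) produces [18, 19, 81, 91, 90, 13].

[18, 19, 81, 91, 90, 13]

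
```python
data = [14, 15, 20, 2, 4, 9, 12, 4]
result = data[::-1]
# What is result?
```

data has length 8. The slice data[::-1] selects indices [7, 6, 5, 4, 3, 2, 1, 0] (7->4, 6->12, 5->9, 4->4, 3->2, 2->20, 1->15, 0->14), giving [4, 12, 9, 4, 2, 20, 15, 14].

[4, 12, 9, 4, 2, 20, 15, 14]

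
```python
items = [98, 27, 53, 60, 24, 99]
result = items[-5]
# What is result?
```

items has length 6. Negative index -5 maps to positive index 6 + (-5) = 1. items[1] = 27.

27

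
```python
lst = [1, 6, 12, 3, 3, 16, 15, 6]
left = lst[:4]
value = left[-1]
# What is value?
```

lst has length 8. The slice lst[:4] selects indices [0, 1, 2, 3] (0->1, 1->6, 2->12, 3->3), giving [1, 6, 12, 3]. So left = [1, 6, 12, 3]. Then left[-1] = 3.

3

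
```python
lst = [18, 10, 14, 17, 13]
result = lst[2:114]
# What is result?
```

lst has length 5. The slice lst[2:114] selects indices [2, 3, 4] (2->14, 3->17, 4->13), giving [14, 17, 13].

[14, 17, 13]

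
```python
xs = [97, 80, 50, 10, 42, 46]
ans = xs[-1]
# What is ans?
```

xs has length 6. Negative index -1 maps to positive index 6 + (-1) = 5. xs[5] = 46.

46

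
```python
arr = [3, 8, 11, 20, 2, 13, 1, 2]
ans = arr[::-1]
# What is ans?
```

arr has length 8. The slice arr[::-1] selects indices [7, 6, 5, 4, 3, 2, 1, 0] (7->2, 6->1, 5->13, 4->2, 3->20, 2->11, 1->8, 0->3), giving [2, 1, 13, 2, 20, 11, 8, 3].

[2, 1, 13, 2, 20, 11, 8, 3]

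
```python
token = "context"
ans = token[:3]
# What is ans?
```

token has length 7. The slice token[:3] selects indices [0, 1, 2] (0->'c', 1->'o', 2->'n'), giving 'con'.

'con'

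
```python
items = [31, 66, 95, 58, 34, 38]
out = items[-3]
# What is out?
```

items has length 6. Negative index -3 maps to positive index 6 + (-3) = 3. items[3] = 58.

58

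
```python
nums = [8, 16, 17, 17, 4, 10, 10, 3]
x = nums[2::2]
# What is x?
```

nums has length 8. The slice nums[2::2] selects indices [2, 4, 6] (2->17, 4->4, 6->10), giving [17, 4, 10].

[17, 4, 10]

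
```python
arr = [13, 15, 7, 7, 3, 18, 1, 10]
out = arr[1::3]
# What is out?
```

arr has length 8. The slice arr[1::3] selects indices [1, 4, 7] (1->15, 4->3, 7->10), giving [15, 3, 10].

[15, 3, 10]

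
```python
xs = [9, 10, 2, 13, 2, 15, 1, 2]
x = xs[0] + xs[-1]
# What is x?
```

xs has length 8. xs[0] = 9.
xs has length 8. Negative index -1 maps to positive index 8 + (-1) = 7. xs[7] = 2.
Sum: 9 + 2 = 11.

11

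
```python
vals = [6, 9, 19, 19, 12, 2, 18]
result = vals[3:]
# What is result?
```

vals has length 7. The slice vals[3:] selects indices [3, 4, 5, 6] (3->19, 4->12, 5->2, 6->18), giving [19, 12, 2, 18].

[19, 12, 2, 18]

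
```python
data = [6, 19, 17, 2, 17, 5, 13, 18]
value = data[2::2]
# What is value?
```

data has length 8. The slice data[2::2] selects indices [2, 4, 6] (2->17, 4->17, 6->13), giving [17, 17, 13].

[17, 17, 13]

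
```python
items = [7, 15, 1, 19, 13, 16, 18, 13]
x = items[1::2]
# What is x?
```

items has length 8. The slice items[1::2] selects indices [1, 3, 5, 7] (1->15, 3->19, 5->16, 7->13), giving [15, 19, 16, 13].

[15, 19, 16, 13]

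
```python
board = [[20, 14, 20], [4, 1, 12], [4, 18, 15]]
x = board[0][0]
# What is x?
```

board[0] = [20, 14, 20]. Taking column 0 of that row yields 20.

20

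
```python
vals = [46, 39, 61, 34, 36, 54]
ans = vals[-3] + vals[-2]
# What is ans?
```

vals has length 6. Negative index -3 maps to positive index 6 + (-3) = 3. vals[3] = 34.
vals has length 6. Negative index -2 maps to positive index 6 + (-2) = 4. vals[4] = 36.
Sum: 34 + 36 = 70.

70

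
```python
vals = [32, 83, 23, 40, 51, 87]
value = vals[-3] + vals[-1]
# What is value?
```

vals has length 6. Negative index -3 maps to positive index 6 + (-3) = 3. vals[3] = 40.
vals has length 6. Negative index -1 maps to positive index 6 + (-1) = 5. vals[5] = 87.
Sum: 40 + 87 = 127.

127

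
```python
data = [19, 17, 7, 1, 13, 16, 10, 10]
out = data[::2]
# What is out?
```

data has length 8. The slice data[::2] selects indices [0, 2, 4, 6] (0->19, 2->7, 4->13, 6->10), giving [19, 7, 13, 10].

[19, 7, 13, 10]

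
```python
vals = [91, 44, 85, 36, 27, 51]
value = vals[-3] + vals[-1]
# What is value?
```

vals has length 6. Negative index -3 maps to positive index 6 + (-3) = 3. vals[3] = 36.
vals has length 6. Negative index -1 maps to positive index 6 + (-1) = 5. vals[5] = 51.
Sum: 36 + 51 = 87.

87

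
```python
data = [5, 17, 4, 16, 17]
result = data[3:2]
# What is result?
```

data has length 5. The slice data[3:2] resolves to an empty index range, so the result is [].

[]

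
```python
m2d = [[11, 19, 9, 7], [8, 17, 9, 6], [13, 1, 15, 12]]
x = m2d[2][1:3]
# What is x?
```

m2d[2] = [13, 1, 15, 12]. m2d[2] has length 4. The slice m2d[2][1:3] selects indices [1, 2] (1->1, 2->15), giving [1, 15].

[1, 15]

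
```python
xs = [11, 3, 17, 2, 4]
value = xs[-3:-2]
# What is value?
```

xs has length 5. The slice xs[-3:-2] selects indices [2] (2->17), giving [17].

[17]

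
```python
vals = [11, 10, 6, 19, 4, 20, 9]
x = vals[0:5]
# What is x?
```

vals has length 7. The slice vals[0:5] selects indices [0, 1, 2, 3, 4] (0->11, 1->10, 2->6, 3->19, 4->4), giving [11, 10, 6, 19, 4].

[11, 10, 6, 19, 4]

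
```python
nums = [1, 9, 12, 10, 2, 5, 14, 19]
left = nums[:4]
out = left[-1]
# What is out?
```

nums has length 8. The slice nums[:4] selects indices [0, 1, 2, 3] (0->1, 1->9, 2->12, 3->10), giving [1, 9, 12, 10]. So left = [1, 9, 12, 10]. Then left[-1] = 10.

10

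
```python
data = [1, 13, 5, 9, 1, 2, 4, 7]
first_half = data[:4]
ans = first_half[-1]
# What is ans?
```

data has length 8. The slice data[:4] selects indices [0, 1, 2, 3] (0->1, 1->13, 2->5, 3->9), giving [1, 13, 5, 9]. So first_half = [1, 13, 5, 9]. Then first_half[-1] = 9.

9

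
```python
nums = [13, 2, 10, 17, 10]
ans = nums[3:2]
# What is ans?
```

nums has length 5. The slice nums[3:2] resolves to an empty index range, so the result is [].

[]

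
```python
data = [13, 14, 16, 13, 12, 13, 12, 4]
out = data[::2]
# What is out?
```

data has length 8. The slice data[::2] selects indices [0, 2, 4, 6] (0->13, 2->16, 4->12, 6->12), giving [13, 16, 12, 12].

[13, 16, 12, 12]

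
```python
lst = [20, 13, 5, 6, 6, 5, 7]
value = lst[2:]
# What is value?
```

lst has length 7. The slice lst[2:] selects indices [2, 3, 4, 5, 6] (2->5, 3->6, 4->6, 5->5, 6->7), giving [5, 6, 6, 5, 7].

[5, 6, 6, 5, 7]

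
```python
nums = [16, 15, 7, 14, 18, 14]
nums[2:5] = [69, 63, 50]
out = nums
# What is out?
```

nums starts as [16, 15, 7, 14, 18, 14] (length 6). The slice nums[2:5] covers indices [2, 3, 4] with values [7, 14, 18]. Replacing that slice with [69, 63, 50] (same length) produces [16, 15, 69, 63, 50, 14].

[16, 15, 69, 63, 50, 14]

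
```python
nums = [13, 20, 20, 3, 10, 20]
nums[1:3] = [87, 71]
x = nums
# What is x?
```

nums starts as [13, 20, 20, 3, 10, 20] (length 6). The slice nums[1:3] covers indices [1, 2] with values [20, 20]. Replacing that slice with [87, 71] (same length) produces [13, 87, 71, 3, 10, 20].

[13, 87, 71, 3, 10, 20]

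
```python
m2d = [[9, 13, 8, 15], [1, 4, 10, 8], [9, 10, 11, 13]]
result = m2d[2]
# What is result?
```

m2d has 3 rows. Row 2 is [9, 10, 11, 13].

[9, 10, 11, 13]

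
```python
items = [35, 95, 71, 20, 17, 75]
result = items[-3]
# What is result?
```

items has length 6. Negative index -3 maps to positive index 6 + (-3) = 3. items[3] = 20.

20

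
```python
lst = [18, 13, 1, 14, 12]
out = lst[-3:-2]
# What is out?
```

lst has length 5. The slice lst[-3:-2] selects indices [2] (2->1), giving [1].

[1]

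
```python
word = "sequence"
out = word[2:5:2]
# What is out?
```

word has length 8. The slice word[2:5:2] selects indices [2, 4] (2->'q', 4->'e'), giving 'qe'.

'qe'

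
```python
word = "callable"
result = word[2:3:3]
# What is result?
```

word has length 8. The slice word[2:3:3] selects indices [2] (2->'l'), giving 'l'.

'l'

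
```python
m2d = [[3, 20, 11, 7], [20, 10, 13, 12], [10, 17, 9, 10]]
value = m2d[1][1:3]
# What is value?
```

m2d[1] = [20, 10, 13, 12]. m2d[1] has length 4. The slice m2d[1][1:3] selects indices [1, 2] (1->10, 2->13), giving [10, 13].

[10, 13]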